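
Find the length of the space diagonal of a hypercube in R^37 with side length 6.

The space diagonal of an n-cube of side s is s√n. Here 6·√37 ≈ 36.4966.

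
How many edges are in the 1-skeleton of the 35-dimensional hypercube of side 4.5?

The 35-cube has n·2^(n-1) = 35·2^34 = 35·17179869184 = 601295421440 edges.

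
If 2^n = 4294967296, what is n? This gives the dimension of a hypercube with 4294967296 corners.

Since 2^n = 4294967296, we have n = 32.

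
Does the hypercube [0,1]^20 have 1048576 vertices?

True. The 20-cube has 2^20 = 1048576 vertices.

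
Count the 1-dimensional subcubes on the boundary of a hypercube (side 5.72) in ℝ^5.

An n-cube has C(n,k)·2^(n-k) k-faces. Here C(5,1)·2^4 = 5·16 = 80.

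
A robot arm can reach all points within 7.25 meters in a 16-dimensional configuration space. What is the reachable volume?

The n-ball volume is π^(n/2)·r^n/Γ(n/2+1). With n=16, r=7.25: V ≈ 1.37116e+13.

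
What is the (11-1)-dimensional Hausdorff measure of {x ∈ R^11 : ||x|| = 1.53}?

|∂B_11(1.53)| ≈ 1456.84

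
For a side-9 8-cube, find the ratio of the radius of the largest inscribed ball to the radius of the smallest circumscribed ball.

For an n-cube of any side s, the inradius is s/2 and the circumradius is s√n/2, so the ratio is 1/√8 ≈ 0.353553.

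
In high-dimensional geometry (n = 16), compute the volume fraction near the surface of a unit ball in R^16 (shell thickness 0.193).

1 - (1-0.193)^16 ≈ 0.967642 ≈ 96.76%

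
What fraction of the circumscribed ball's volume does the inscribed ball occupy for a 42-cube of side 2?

V_in / V_out = (r_in/r_out)^42 = (1/√42)^42 = 42^(-42/2) ≈ 8.1614e-35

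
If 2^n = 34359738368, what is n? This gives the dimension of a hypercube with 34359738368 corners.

2^n = 34359738368 ⇒ n = log_2(34359738368) = 35.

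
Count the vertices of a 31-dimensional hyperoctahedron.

Number of vertices = 2n = 62.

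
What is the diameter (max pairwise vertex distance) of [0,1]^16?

||(1,1,...,1)|| = √(16)·1 = 4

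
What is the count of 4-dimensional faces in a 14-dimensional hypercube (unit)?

Choose 4 of 14 axes to span the face (C(14,4) = 1001 ways), then fix each of the remaining 10 coordinates at one of its two extreme values (2^10 = 1024 ways): 1001·1024 = 1025024.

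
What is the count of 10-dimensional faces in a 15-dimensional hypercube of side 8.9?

An n-cube has C(n,k)·2^(n-k) k-faces. Here C(15,10)·2^5 = 3003·32 = 96096.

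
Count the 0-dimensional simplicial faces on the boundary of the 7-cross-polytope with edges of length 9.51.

Each 0-face is the convex hull of 1 vertex, one chosen as ±e_i from each of 1 distinct axis: 2^1·C(7,1) = 14.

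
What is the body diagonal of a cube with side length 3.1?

Diagonal = √3 · 3.1 ≈ 5.36936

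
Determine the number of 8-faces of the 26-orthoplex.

f_8(26-orthoplex) = 2^9 · (26 choose 9) = 1599769600.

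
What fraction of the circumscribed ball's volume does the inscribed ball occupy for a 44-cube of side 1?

V_in / V_out = (r_in/r_out)^44 = (1/√44)^44 = 44^(-44/2) ≈ 6.98299e-37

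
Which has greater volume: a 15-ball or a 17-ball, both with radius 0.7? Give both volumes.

V_15(0.7) ≈ 0.00181093. V_17(0.7) ≈ 0.000327965. The 15-ball is larger.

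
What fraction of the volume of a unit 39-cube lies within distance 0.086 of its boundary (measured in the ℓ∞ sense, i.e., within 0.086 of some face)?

The inner cube has side 1-2·0.086 = 0.828 and volume (0.828)^39 ≈ 0.0006356, so the shell holds 0.999364 of the volume.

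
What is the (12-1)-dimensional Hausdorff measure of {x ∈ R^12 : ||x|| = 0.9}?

S_12(0.9) = 2·π^(12/2)·(0.9)^11 / Γ(12/2) ≈ 5.02824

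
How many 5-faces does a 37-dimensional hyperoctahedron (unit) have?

Each 5-face is the convex hull of 6 vertices, one chosen as ±e_i from each of 6 distinct axes: 2^6·C(37,6) = 148786176.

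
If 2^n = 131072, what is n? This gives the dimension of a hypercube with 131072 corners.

2^n = 131072 ⇒ n = log_2(131072) = 17.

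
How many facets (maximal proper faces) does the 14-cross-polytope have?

An n-cross-polytope has 2^(k+1)·C(n,k+1) k-faces. Here 2^14·C(14,14) = 16384·1 = 16384.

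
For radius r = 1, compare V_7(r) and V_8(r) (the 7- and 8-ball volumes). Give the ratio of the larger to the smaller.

V_7(1) ≈ 4.72477, V_8(1) ≈ 4.05871. The 7-ball is larger by a factor of 1.164.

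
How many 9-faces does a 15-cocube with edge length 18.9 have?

f_9(15-orthoplex) = 2^10 · (15 choose 10) = 3075072.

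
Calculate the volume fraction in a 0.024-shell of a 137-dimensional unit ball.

V(inner)/V(outer) = ((1-0.024)/1)^137 ≈ 0.03586, so the shell fraction is 0.964139.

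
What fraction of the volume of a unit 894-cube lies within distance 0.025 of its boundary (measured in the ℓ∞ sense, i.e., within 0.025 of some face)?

The inner cube has side 1-2·0.025 = 0.95 and volume (0.95)^894 ≈ 1.216e-20, so the shell holds 1 - 1.216e-20 of the volume.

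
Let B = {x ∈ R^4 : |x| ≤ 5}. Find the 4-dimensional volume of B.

The n-ball volume is π^(n/2)·r^n/Γ(n/2+1). With n=4, r=5: V = 625·π^2/2 ≈ 3084.25.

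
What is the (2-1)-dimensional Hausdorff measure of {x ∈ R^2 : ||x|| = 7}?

The surface area of an n-ball is 2π^(n/2) r^(n-1) / Γ(n/2). For n=2, r=7: 2πr = 2π·7 ≈ 43.9823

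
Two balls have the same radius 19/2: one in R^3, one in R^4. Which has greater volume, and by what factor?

V_3(19/2) ≈ 3591.36, V_4(19/2) ≈ 40194.3. The 4-ball is larger by a factor of 11.19.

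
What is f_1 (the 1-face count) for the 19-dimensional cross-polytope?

Each 1-face is the convex hull of 2 vertices, one chosen as ±e_i from each of 2 distinct axes: 2^2·C(19,2) = 684.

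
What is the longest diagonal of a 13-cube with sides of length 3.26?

Diagonal = √13 · 3.26 ≈ 11.7541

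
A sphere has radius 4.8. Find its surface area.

S = n·V_n(r)/r = 3·V_3(4.8)/4.8 (volume-to-surface relation), giving 4πr² = 4π·(4.8)² ≈ 289.529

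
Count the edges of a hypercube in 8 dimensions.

The 8-cube has n·2^(n-1) = 8·2^7 = 8·128 = 1024 edges.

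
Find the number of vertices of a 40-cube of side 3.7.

An n-cube has 2^n vertices; for n = 40 that is 2^40 = 1099511627776.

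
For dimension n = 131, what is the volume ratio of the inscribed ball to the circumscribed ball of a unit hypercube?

V_in / V_out = (r_in/r_out)^131 = (1/√131)^131 = 131^(-131/2) ≈ 2.0832e-139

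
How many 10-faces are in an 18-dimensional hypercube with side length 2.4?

f_10(18-cube) = (18 choose 10) · 2^8 = 11202048.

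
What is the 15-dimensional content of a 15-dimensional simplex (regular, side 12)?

V_15 = √(16) · 12^15 / (15! · 2^(15/2)) ≈ 260.348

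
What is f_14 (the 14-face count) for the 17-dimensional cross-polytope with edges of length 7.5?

f_14(17-orthoplex) = 2^15 · (17 choose 15) = 4456448.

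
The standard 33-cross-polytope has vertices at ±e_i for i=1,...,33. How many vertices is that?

The vertices are ±e_1, ..., ±e_33, so there are 2·33 = 66.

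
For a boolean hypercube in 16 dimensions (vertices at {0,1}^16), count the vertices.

Number of vertices = 2^16 = 65536.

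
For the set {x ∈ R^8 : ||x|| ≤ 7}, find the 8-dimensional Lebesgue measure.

V = 5764801·π^4/24 ≈ 2.33977e+07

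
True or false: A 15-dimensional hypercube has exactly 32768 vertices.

True. The 15-cube has 2^15 = 32768 vertices.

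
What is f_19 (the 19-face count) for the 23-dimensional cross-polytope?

Number of 19-faces = 2^(19+1) · C(23,19+1) = 1048576 · 1771 = 1857028096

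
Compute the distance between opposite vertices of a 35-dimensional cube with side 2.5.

||(2.5,2.5,...,2.5)|| = √(35)·2.5 ≈ 14.7902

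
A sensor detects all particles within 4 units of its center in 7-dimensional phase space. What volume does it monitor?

The n-ball volume is π^(n/2)·r^n/Γ(n/2+1). With n=7, r=4: V = 262144·π^3/105 ≈ 77410.6.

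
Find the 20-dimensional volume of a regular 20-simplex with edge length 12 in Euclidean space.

V = (12^20 / 20!) · √((20+1) / 2^20) ≈ 7.05196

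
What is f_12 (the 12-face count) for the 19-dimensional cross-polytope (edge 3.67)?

Each 12-face is the convex hull of 13 vertices, one chosen as ±e_i from each of 13 distinct axes: 2^13·C(19,13) = 222265344.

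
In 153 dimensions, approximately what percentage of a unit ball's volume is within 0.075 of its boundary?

1 - (1-0.075)^153 ≈ 0.999993 ≈ 99.999340%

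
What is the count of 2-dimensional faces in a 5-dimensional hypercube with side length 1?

Number of 2-faces = C(5,2) · 2^(5-2) = 10 · 8 = 80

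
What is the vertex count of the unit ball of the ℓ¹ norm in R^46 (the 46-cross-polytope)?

The vertices are ±e_1, ..., ±e_46, so there are 2·46 = 92.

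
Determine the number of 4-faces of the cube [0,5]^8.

Choose 4 of 8 axes to span the face (C(8,4) = 70 ways), then fix each of the remaining 4 coordinates at one of its two extreme values (2^4 = 16 ways): 70·16 = 1120.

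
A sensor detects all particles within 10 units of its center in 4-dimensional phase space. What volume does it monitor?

The n-ball volume is π^(n/2)·r^n/Γ(n/2+1). With n=4, r=10: V = 5000·π^2 ≈ 49348.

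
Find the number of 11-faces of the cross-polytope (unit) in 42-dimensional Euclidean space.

An n-cross-polytope has 2^(k+1)·C(n,k+1) k-faces. Here 2^12·C(42,12) = 4096·11058116888 = 45294046773248.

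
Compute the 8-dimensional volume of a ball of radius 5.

Volume = π^{8/2}·(5)^8/Γ(5) = 390625·π^4/24 ≈ 1.58543e+06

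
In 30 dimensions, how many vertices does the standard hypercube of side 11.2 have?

An n-cube has 2^n vertices; for n = 30 that is 2^30 = 1073741824.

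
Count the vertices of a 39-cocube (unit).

Number of vertices = 2n = 78.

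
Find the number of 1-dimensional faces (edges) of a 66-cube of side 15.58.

An n-cube has n·2^(n-1) edges. With n = 66: 66·36893488147419103232 = 2434970217729660813312.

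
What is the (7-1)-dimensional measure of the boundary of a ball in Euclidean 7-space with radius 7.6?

S_7(7.6) = 2·π^(7/2)·(7.6)^6 / Γ(7/2) ≈ 6.37323e+06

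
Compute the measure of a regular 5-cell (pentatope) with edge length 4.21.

For a regular n-simplex with edge a, V = (a^n / n!)·√((n+1)/2^n). With a=4.21, n=4: V ≈ 7.31715.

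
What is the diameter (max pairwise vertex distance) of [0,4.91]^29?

Diagonal = √29 · 4.91 ≈ 26.4412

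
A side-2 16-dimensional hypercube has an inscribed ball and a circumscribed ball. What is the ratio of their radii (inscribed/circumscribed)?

r_in = 2/2 (half the side); r_out = 2√16/2 (half the diagonal). Ratio = 1/√16 ≈ 0.25.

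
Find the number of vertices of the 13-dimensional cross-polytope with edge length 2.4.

The 13-dimensional cross-polytope has 2n = 2·13 = 26 vertices.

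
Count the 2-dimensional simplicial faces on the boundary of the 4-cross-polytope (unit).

Number of 2-faces = 2^(2+1) · C(4,2+1) = 8 · 4 = 32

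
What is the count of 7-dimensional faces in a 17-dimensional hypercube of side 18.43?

f_7(17-cube) = (17 choose 7) · 2^10 = 19914752.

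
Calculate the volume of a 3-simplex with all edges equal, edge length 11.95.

Volume = (√2/12) · 11.95³ = 201.112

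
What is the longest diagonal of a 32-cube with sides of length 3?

The space diagonal of an n-cube of side s is s√n. Here 3·√32 ≈ 16.9706.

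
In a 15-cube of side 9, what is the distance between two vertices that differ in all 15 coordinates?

||(9,9,...,9)|| = √(15)·9 ≈ 34.8569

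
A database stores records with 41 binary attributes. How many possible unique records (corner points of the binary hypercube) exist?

Each vertex is a binary string of length 41, so there are 2^41 = 2199023255552.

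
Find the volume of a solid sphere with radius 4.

V = 256·π/3 ≈ 268.083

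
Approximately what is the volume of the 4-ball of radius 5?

V = 625·π^2/2 ≈ 3084.25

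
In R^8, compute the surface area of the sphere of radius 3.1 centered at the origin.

S = n·V_n(r)/r = 8·V_8(3.1)/3.1 (volume-to-surface relation), giving 89332.6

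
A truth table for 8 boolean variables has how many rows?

Number of vertices = 2^8 = 256.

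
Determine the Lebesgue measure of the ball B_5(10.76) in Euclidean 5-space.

Volume = π^{5/2}·(10.76)^5/Γ(7/2) ≈ 759206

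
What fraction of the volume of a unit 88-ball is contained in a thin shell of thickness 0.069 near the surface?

V(inner)/V(outer) = ((1-0.069)/1)^88 ≈ 0.001852, so the shell fraction is 0.998148.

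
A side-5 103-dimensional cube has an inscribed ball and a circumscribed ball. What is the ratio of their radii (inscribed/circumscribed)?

For an n-cube of any side s, the inradius is s/2 and the circumradius is s√n/2, so the ratio is 1/√103 ≈ 0.0985329.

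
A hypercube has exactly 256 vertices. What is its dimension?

The n-cube has 2^n vertices, and 256 = 2^8, so n = 8.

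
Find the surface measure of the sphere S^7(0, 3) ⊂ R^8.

The surface area of an n-ball is 2π^(n/2) r^(n-1) / Γ(n/2). For n=8, r=3: 729·π^4 ≈ 71011.2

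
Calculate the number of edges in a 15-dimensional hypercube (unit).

Number of 1-faces = C(15,1)·2^(15-1) = 15·16384 = 245760.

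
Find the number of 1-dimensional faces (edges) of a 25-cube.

An n-cube has n·2^(n-1) edges. With n = 25: 25·16777216 = 419430400.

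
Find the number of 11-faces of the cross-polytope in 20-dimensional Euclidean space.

f_11(20-orthoplex) = 2^12 · (20 choose 12) = 515973120.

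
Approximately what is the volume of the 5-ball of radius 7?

Volume = π^{5/2}·(7)^5/Γ(7/2) = 134456·π^2/15 ≈ 88468.5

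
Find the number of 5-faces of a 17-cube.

f_5(17-cube) = (17 choose 5) · 2^12 = 25346048.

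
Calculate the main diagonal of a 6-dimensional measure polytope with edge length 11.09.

The space diagonal of an n-cube of side s is s√n. Here 11.09·√6 ≈ 27.1648.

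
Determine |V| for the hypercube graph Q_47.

The 47-cube has 2^47 = 140737488355328 vertices.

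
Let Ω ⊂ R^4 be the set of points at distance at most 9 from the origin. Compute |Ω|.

The n-ball volume is π^(n/2)·r^n/Γ(n/2+1). With n=4, r=9: V = 6561·π^2/2 ≈ 32377.2.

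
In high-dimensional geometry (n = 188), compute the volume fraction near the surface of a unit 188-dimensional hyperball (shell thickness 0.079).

1 - (1-0.079)^188 ≈ 0.9999998091 ≈ 99.999981%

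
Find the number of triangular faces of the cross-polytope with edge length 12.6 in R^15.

An n-cross-polytope has 2^(k+1)·C(n,k+1) k-faces. Here 2^3·C(15,3) = 8·455 = 3640.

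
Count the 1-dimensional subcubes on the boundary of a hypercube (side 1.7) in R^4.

f_1(4-cube) = (4 choose 1) · 2^3 = 32.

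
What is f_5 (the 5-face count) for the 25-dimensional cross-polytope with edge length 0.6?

An n-cross-polytope has 2^(k+1)·C(n,k+1) k-faces. Here 2^6·C(25,6) = 64·177100 = 11334400.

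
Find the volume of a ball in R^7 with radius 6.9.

The n-ball volume is π^(n/2)·r^n/Γ(n/2+1). With n=7, r=6.9: V ≈ 3.51823e+06.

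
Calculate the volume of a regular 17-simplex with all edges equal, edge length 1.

V = (1^17 / 17!) · √((17+1) / 2^17) ≈ 3.29468e-17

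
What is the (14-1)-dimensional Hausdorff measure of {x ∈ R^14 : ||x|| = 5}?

|∂B_14(5)| = 244140625·π^7/72 ≈ 1.02413e+10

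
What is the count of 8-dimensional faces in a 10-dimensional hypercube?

Number of 8-faces = C(10,8) · 2^(10-8) = 45 · 4 = 180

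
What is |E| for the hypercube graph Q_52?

Each of the 2^52 = 4503599627370496 vertices has degree 52; total edges = 52·2^52/2 = 117093590311632896.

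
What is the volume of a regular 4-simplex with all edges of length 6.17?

V_4 = √(5) · 6.17^4 / (4! · 2^(4/2)) ≈ 33.7563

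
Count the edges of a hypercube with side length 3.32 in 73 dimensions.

Number of 1-faces = C(73,1)·2^(73-1) = 73·4722366482869645213696 = 344732753249484100599808.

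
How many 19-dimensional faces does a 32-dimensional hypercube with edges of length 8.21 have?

An n-cube has C(n,k)·2^(n-k) k-faces. Here C(32,19)·2^13 = 347373600·8192 = 2845684531200.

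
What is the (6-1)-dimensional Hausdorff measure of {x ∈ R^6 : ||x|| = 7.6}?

The surface area of an n-ball is 2π^(n/2) r^(n-1) / Γ(n/2). For n=6, r=7.6: 786172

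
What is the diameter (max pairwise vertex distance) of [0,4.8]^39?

d = √(4.8² + 4.8² + ... + 4.8²) [39 terms] = √(39·4.8²) = 4.8√39 ≈ 29.976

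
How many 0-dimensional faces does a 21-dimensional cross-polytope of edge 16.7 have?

An n-cross-polytope has 2^(k+1)·C(n,k+1) k-faces. Here 2^1·C(21,1) = 2·21 = 42.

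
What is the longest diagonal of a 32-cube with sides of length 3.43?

The space diagonal of an n-cube of side s is s√n. Here 3.43·√32 ≈ 19.403.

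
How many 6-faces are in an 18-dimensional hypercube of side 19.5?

Choose 6 of 18 axes to span the face (C(18,6) = 18564 ways), then fix each of the remaining 12 coordinates at one of its two extreme values (2^12 = 4096 ways): 18564·4096 = 76038144.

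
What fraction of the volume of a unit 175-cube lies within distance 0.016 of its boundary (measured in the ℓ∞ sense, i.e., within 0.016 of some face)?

Shell fraction = 1 - (1-0.032)^175 ≈ 0.996626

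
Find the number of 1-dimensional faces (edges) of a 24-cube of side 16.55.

The 24-cube has n·2^(n-1) = 24·2^23 = 24·8388608 = 201326592 edges.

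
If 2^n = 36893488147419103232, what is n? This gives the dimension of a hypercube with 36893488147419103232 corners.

n = log_2(36893488147419103232) = 65.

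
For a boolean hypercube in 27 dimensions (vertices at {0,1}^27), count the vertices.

Each vertex is a binary string of length 27, so there are 2^27 = 134217728.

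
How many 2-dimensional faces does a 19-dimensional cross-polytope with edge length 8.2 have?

Each 2-face is the convex hull of 3 vertices, one chosen as ±e_i from each of 3 distinct axes: 2^3·C(19,3) = 7752.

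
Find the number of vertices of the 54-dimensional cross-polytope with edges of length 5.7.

Number of vertices = 2n = 108.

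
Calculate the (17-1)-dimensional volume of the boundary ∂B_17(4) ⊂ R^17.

The surface area of an n-ball is 2π^(n/2) r^(n-1) / Γ(n/2). For n=17, r=4: 2199023255552·π^8/2027025 ≈ 1.02937e+10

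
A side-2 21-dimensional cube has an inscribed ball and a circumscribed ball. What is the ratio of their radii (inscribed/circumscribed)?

For an n-cube of any side s, the inradius is s/2 and the circumradius is s√n/2, so the ratio is 1/√21 ≈ 0.218218.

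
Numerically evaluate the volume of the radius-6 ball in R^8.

The n-ball volume is π^(n/2)·r^n/Γ(n/2+1). With n=8, r=6: V = 69984·π^4 ≈ 6.81708e+06.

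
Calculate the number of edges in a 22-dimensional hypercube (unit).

Each of the 2^22 = 4194304 vertices has degree 22; total edges = 22·2^22/2 = 46137344.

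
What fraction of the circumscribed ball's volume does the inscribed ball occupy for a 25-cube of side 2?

Volume scales as r^n, and r_in/r_out = 1/√25, giving (1/√25)^25 ≈ 3.35544e-18.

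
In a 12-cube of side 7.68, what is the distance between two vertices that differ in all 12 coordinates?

||(7.68,7.68,...,7.68)|| = √(12)·7.68 ≈ 26.6043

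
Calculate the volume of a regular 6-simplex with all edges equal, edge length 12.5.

V_6 = √(7) · 12.5^6 / (6! · 2^(6/2)) ≈ 1752.21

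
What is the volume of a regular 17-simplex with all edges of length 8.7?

V = (8.7^17 / 17!) · √((17+1) / 2^17) ≈ 0.308774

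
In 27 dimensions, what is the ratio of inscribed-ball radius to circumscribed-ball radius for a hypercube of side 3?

Ratio = (s/2)/(s√27/2) = 27^(-1/2) ≈ 0.19245.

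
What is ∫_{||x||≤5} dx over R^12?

The n-ball volume is π^(n/2)·r^n/Γ(n/2+1). With n=12, r=5: V = 48828125·π^6/144 ≈ 3.25992e+08.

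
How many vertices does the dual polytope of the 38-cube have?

Number of vertices = 2n = 76.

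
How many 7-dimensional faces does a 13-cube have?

An n-cube has C(n,k)·2^(n-k) k-faces. Here C(13,7)·2^6 = 1716·64 = 109824.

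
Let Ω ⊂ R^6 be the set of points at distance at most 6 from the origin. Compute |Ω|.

V_6(6) = π^(6/2) · (6)^6 / Γ(6/2 + 1) = 7776·π^3 ≈ 241105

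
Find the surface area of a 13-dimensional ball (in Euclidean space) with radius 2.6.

S = n·V_n(r)/r = 13·V_13(2.6)/2.6 (volume-to-surface relation), giving 1.1297e+06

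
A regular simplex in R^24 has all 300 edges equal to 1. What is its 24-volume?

Volume = 1^24 · √(25/2^24) / 24! ≈ 1.96745e-27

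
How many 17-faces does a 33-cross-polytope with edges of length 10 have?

An n-cross-polytope has 2^(k+1)·C(n,k+1) k-faces. Here 2^18·C(33,18) = 262144·1037158320 = 271884830638080.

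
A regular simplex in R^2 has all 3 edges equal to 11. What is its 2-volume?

Area = (√3/4) · 11² = 52.3945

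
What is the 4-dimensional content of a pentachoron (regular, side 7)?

V = (7^4 / 4!) · √((4+1) / 2^4) ≈ 55.925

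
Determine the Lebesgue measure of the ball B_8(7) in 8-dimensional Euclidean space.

Volume = π^{8/2}·(7)^8/Γ(5) = 5764801·π^4/24 ≈ 2.33977e+07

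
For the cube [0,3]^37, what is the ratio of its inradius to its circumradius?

r_in / r_out = (3/2) / (3√37/2) = 1/√37 ≈ 0.164399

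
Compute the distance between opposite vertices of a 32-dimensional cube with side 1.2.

Diagonal = √32 · 1.2 ≈ 6.78823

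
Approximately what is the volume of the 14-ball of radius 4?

V_14(4) = π^(14/2) · (4)^14 / Γ(14/2 + 1) = 16777216·π^7/315 ≈ 1.60864e+08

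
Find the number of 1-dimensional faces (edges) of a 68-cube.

Each of the 2^68 = 295147905179352825856 vertices has degree 68; total edges = 68·2^68/2 = 10035028776097996079104.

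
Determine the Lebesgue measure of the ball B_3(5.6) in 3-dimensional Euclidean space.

The n-ball volume is π^(n/2)·r^n/Γ(n/2+1). With n=3, r=5.6: V ≈ 735.619.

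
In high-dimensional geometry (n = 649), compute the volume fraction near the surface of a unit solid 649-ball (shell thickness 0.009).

1 - (1-0.009)^649 ≈ 0.99717 ≈ 99.72%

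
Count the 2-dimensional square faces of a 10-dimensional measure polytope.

Choose 2 of 10 axes to span the face (C(10,2) = 45 ways), then fix each of the remaining 8 coordinates at one of its two extreme values (2^8 = 256 ways): 45·256 = 11520.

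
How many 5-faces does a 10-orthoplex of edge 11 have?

An n-cross-polytope has 2^(k+1)·C(n,k+1) k-faces. Here 2^6·C(10,6) = 64·210 = 13440.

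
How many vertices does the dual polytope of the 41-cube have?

An n-cross-polytope has 2n vertices; here n = 41, giving 82.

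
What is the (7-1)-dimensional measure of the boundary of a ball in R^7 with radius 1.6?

S_7(1.6) = 2·π^(7/2)·(1.6)^6 / Γ(7/2) ≈ 554.879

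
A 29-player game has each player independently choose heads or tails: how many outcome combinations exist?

Each vertex is a binary string of length 29, so there are 2^29 = 536870912.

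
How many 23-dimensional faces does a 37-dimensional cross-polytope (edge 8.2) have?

Number of 23-faces = 2^(23+1) · C(37,23+1) = 16777216 · 3562467300 = 59768283385036800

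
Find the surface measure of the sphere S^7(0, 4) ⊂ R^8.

|∂B_8(4)| = 16384·π^4/3 ≈ 531984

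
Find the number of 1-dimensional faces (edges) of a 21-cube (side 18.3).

The 21-cube has n·2^(n-1) = 21·2^20 = 21·1048576 = 22020096 edges.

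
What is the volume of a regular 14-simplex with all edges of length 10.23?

For a regular n-simplex with edge a, V = (a^n / n!)·√((n+1)/2^n). With a=10.23, n=14: V ≈ 47.7184.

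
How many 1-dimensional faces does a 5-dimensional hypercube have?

f_1(5-cube) = (5 choose 1) · 2^4 = 80.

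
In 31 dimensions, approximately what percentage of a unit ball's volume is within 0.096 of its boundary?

1 - (1-0.096)^31 ≈ 0.956225 ≈ 95.62%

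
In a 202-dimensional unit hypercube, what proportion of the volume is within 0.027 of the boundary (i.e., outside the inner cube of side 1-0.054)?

1 - (1 - 2·0.027)^202 = 1 - 0.946^202 ≈ 0.999987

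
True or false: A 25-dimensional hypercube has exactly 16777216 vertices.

False. The 25-cube has 2^25 = 33554432 vertices.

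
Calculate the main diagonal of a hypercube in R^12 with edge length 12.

||(12,12,...,12)|| = √(12)·12 ≈ 41.5692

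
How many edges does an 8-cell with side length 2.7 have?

Number of 1-faces = C(4,1)·2^(4-1) = 4·8 = 32.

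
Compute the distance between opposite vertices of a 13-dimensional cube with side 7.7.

||(7.7,7.7,...,7.7)|| = √(13)·7.7 ≈ 27.7627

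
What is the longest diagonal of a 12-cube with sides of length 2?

d = √(2² + 2² + ... + 2²) [12 terms] = √(12·2²) = 2√12 ≈ 6.9282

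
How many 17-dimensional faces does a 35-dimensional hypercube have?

An n-cube has C(n,k)·2^(n-k) k-faces. Here C(35,17)·2^18 = 4537567650·262144 = 1189496134041600.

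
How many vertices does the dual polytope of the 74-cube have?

An n-cross-polytope has 2n vertices; here n = 74, giving 148.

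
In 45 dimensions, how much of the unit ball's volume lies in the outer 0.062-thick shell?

1 - (1-0.062)^45 ≈ 0.943879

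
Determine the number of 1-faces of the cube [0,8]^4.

f_1(4-cube) = (4 choose 1) · 2^3 = 32.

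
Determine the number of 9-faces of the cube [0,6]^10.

Number of 9-faces = C(10,9) · 2^(10-9) = 10 · 2 = 20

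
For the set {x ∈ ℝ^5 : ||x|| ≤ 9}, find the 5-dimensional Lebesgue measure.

Volume = π^{5/2}·(9)^5/Γ(7/2) = 157464·π^2/5 ≈ 310821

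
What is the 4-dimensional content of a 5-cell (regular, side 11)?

Volume = 11^4 · √(5/2^4) / 4! ≈ 341.024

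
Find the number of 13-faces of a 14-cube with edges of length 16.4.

f_13(14-cube) = (14 choose 13) · 2^1 = 28.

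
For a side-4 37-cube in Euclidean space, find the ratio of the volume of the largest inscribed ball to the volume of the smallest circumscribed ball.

The radii are 4/2 and 4√37/2, so the volume ratio is (1/√37)^37 = 37^{-37/2} ≈ 9.73348e-30.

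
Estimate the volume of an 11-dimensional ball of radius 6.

V = 859963392·π^5/385 ≈ 6.83547e+08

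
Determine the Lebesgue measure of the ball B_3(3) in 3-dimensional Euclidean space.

V_3(3) = π^(3/2) · (3)^3 / Γ(3/2 + 1) = 36·π ≈ 113.097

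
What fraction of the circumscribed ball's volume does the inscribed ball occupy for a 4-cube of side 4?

V_in/V_out = n^(-n/2) = 4^(-4/2) ≈ 0.0625.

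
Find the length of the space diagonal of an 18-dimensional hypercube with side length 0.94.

Diagonal = √18 · 0.94 ≈ 3.98808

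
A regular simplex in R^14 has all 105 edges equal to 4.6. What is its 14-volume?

Volume = 4.6^14 · √(15/2^14) / 14! ≈ 0.00065923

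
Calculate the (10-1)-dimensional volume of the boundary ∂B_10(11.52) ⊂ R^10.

|∂B_10(11.52)| ≈ 9.11256e+10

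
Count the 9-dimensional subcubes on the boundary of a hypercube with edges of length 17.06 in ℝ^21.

Number of 9-faces = C(21,9) · 2^(21-9) = 293930 · 4096 = 1203937280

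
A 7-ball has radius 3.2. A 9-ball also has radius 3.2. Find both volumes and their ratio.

V_7(3.2) ≈ 16234.2. V_9(3.2) ≈ 116056. Ratio V_7/V_9 ≈ 0.1399.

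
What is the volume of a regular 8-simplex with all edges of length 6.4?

For a regular n-simplex with edge a, V = (a^n / n!)·√((n+1)/2^n). With a=6.4, n=8: V ≈ 13.0894.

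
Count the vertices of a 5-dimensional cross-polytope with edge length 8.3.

The vertices are ±e_1, ..., ±e_5, so there are 2·5 = 10.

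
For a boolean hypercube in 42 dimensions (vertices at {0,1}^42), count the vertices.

Each vertex is a binary string of length 42, so there are 2^42 = 4398046511104.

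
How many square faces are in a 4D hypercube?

f_2(4-cube) = (4 choose 2) · 2^2 = 24.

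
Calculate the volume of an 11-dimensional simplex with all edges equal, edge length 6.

For a regular n-simplex with edge a, V = (a^n / n!)·√((n+1)/2^n). With a=6, n=11: V ≈ 0.695719.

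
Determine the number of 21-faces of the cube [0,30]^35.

Number of 21-faces = C(35,21) · 2^(35-21) = 2319959400 · 16384 = 38010214809600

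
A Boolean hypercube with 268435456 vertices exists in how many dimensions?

n = log_2(268435456) = 28.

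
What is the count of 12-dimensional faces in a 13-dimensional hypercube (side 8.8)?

Choose 12 of 13 axes to span the face (C(13,12) = 13 ways), then fix each of the remaining 1 coordinate at one of its two extreme values (2^1 = 2 ways): 13·2 = 26.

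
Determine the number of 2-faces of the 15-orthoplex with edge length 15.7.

f_2(15-orthoplex) = 2^3 · (15 choose 3) = 3640.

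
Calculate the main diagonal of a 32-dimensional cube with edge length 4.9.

d = √(4.9² + 4.9² + ... + 4.9²) [32 terms] = √(32·4.9²) = 4.9√32 ≈ 27.7186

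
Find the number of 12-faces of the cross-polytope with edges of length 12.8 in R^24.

Each 12-face is the convex hull of 13 vertices, one chosen as ±e_i from each of 13 distinct axes: 2^13·C(24,13) = 20448411648.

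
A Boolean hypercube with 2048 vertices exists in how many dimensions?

The n-cube has 2^n vertices, and 2048 = 2^11, so n = 11.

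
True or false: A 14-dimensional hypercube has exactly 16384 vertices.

True. The 14-cube has 2^14 = 16384 vertices.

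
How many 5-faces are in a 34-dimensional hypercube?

An n-cube has C(n,k)·2^(n-k) k-faces. Here C(34,5)·2^29 = 278256·536870912 = 149387552489472.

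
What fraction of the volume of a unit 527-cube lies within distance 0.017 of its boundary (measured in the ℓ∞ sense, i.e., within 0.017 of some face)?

Shell fraction = 1 - (1-0.034)^527 ≈ 0.9999999879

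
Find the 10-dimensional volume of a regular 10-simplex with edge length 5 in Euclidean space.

For a regular n-simplex with edge a, V = (a^n / n!)·√((n+1)/2^n). With a=5, n=10: V ≈ 0.278922.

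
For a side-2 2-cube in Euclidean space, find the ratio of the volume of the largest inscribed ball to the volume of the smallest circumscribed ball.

The radii are 2/2 and 2√2/2, so the volume ratio is (1/√2)^2 = 2^{-2/2} ≈ 0.5.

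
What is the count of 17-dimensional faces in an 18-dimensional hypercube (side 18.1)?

Number of 17-faces = C(18,17) · 2^(18-17) = 18 · 2 = 36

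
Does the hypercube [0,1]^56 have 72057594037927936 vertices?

True. The 56-cube has 2^56 = 72057594037927936 vertices.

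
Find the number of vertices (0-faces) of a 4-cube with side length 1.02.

f_0(4-cube) = (4 choose 0) · 2^4 = 16.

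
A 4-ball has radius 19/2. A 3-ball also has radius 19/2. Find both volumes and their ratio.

V_4(9.5) ≈ 40194.3. V_3(9.5) ≈ 3591.36. Ratio V_4/V_3 ≈ 11.19.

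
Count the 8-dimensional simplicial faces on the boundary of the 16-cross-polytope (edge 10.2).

An n-cross-polytope has 2^(k+1)·C(n,k+1) k-faces. Here 2^9·C(16,9) = 512·11440 = 5857280.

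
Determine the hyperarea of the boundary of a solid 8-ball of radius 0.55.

|∂B_8(0.55)| ≈ 0.49433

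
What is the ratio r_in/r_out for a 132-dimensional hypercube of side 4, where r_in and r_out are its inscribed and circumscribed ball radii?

r_in = 4/2 (half the side); r_out = 4√132/2 (half the diagonal). Ratio = 1/√132 ≈ 0.0870388.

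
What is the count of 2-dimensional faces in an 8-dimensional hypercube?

An n-cube has C(n,k)·2^(n-k) k-faces. Here C(8,2)·2^6 = 28·64 = 1792.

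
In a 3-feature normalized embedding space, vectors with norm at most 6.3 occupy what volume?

The n-ball volume is π^(n/2)·r^n/Γ(n/2+1). With n=3, r=6.3: V ≈ 1047.39.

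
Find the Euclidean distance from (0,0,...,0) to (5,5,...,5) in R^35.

d = √(5² + 5² + ... + 5²) [35 terms] = √(35·5²) = 5√35 ≈ 29.5804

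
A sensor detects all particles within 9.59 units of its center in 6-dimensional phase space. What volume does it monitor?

V_6(9.59) = π^(6/2) · (9.59)^6 / Γ(6/2 + 1) ≈ 4.01985e+06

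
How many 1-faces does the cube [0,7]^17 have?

Each of the 2^17 = 131072 vertices has degree 17; total edges = 17·2^17/2 = 1114112.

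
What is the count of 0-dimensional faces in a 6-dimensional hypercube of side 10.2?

An n-cube has C(n,k)·2^(n-k) k-faces. Here C(6,0)·2^6 = 1·64 = 64.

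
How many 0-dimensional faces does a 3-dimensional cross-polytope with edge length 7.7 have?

Number of 0-faces = 2^(0+1) · C(3,0+1) = 2 · 3 = 6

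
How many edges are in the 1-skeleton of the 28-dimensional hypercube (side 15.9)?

An n-cube has n·2^(n-1) edges. With n = 28: 28·134217728 = 3758096384.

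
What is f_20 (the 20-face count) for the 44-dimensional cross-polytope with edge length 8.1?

Each 20-face is the convex hull of 21 vertices, one chosen as ±e_i from each of 21 distinct axes: 2^21·C(44,21) = 4220762508660572160.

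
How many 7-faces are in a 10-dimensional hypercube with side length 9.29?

Choose 7 of 10 axes to span the face (C(10,7) = 120 ways), then fix each of the remaining 3 coordinates at one of its two extreme values (2^3 = 8 ways): 120·8 = 960.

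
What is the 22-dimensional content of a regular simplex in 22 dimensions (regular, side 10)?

V_22 = √(23) · 10^22 / (22! · 2^(22/2)) ≈ 0.0208337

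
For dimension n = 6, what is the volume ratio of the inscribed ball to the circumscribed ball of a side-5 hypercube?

The radii are 5/2 and 5√6/2, so the volume ratio is (1/√6)^6 = 6^{-6/2} ≈ 0.00462963.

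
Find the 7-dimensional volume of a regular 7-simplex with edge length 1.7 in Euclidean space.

For a regular n-simplex with edge a, V = (a^n / n!)·√((n+1)/2^n). With a=1.7, n=7: V ≈ 0.00203541.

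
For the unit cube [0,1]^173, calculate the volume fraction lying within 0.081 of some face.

The inner cube has side 1-2·0.081 = 0.838 and volume (0.838)^173 ≈ 5.263e-14, so the shell holds 1 - 5.263e-14 of the volume.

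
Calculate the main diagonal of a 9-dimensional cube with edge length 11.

||(11,11,...,11)|| = √(9)·11 = 33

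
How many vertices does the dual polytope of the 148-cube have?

The 148-dimensional cross-polytope has 2n = 2·148 = 296 vertices.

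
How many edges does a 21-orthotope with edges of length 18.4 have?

An n-cube has n·2^(n-1) edges. With n = 21: 21·1048576 = 22020096.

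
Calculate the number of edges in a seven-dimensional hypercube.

An n-cube has n·2^(n-1) edges. With n = 7: 7·64 = 448.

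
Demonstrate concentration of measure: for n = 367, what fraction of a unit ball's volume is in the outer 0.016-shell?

1 - (1-0.016)^367 ≈ 0.997313 ≈ 99.73%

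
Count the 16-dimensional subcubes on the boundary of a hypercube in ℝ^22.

An n-cube has C(n,k)·2^(n-k) k-faces. Here C(22,16)·2^6 = 74613·64 = 4775232.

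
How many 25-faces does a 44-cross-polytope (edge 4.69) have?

Number of 25-faces = 2^(25+1) · C(44,25+1) = 67108864 · 1029530696964 = 69090635526382288896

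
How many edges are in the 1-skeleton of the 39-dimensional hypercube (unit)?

Number of 1-faces = C(39,1)·2^(39-1) = 39·274877906944 = 10720238370816.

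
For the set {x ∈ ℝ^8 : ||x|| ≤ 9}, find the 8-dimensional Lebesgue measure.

Volume = π^{8/2}·(9)^8/Γ(5) = 14348907·π^4/8 ≈ 1.74714e+08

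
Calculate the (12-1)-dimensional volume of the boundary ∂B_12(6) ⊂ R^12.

S_12(6) = 2·π^(12/2)·(6)^11 / Γ(12/2) = 30233088·π^6/5 ≈ 5.81315e+09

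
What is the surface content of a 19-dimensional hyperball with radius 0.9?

The surface area of an n-ball is 2π^(n/2) r^(n-1) / Γ(n/2). For n=19, r=0.9: 0.132955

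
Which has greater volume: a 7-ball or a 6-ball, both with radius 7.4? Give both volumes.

V_7(7.4) ≈ 5.7412e+06. V_6(7.4) ≈ 848572. The 7-ball is larger.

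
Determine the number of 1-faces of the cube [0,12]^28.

Choose 1 of 28 axes to span the face (C(28,1) = 28 ways), then fix each of the remaining 27 coordinates at one of its two extreme values (2^27 = 134217728 ways): 28·134217728 = 3758096384.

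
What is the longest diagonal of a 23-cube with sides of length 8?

Diagonal = √23 · 8 ≈ 38.3667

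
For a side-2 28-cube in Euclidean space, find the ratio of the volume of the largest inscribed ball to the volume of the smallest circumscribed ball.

V_in / V_out = (r_in/r_out)^28 = (1/√28)^28 = 28^(-28/2) ≈ 5.49272e-21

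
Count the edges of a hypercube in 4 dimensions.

Each of the 2^4 = 16 vertices has degree 4; total edges = 4·2^4/2 = 32.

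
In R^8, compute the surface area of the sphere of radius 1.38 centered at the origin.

S_8(1.38) = 2·π^(8/2)·(1.38)^7 / Γ(8/2) ≈ 309.479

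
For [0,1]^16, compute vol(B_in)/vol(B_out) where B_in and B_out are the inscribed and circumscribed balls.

V_in/V_out = n^(-n/2) = 16^(-16/2) ≈ 2.32831e-10.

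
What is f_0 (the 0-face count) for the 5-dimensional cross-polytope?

Each 0-face is the convex hull of 1 vertex, one chosen as ±e_i from each of 1 distinct axis: 2^1·C(5,1) = 10.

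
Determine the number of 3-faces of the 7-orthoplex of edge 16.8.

Each 3-face is the convex hull of 4 vertices, one chosen as ±e_i from each of 4 distinct axes: 2^4·C(7,4) = 560.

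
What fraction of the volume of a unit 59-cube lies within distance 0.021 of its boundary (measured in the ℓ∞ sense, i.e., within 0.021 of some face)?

The inner cube has side 1-2·0.021 = 0.958 and volume (0.958)^59 ≈ 0.07954, so the shell holds 0.920464 of the volume.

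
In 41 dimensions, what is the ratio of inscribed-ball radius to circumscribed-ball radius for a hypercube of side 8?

For an n-cube of any side s, the inradius is s/2 and the circumradius is s√n/2, so the ratio is 1/√41 ≈ 0.156174.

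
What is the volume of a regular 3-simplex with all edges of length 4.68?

Volume = (√2/12) · 4.68³ = 12.0801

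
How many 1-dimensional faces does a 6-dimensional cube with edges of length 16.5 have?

f_1(6-cube) = (6 choose 1) · 2^5 = 192.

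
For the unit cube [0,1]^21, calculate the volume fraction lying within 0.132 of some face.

Shell fraction = 1 - (1-0.264)^21 ≈ 0.998399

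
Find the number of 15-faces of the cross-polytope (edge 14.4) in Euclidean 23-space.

f_15(23-orthoplex) = 2^16 · (23 choose 16) = 16066609152.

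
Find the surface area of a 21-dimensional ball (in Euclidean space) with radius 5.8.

S_21(5.8) = 2·π^(21/2)·(5.8)^20 / Γ(21/2) ≈ 5.43659e+14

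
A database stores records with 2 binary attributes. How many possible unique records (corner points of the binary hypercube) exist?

The 2-cube has 2^2 = 4 vertices.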